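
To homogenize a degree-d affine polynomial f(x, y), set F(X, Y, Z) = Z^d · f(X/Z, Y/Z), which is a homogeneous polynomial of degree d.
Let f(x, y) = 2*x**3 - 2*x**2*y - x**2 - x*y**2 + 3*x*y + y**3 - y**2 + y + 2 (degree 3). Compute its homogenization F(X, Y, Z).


F(X, Y, Z) = 2*X**3 - 2*X**2*Y - X**2*Z - X*Y**2 + 3*X*Y*Z + Y**3 - Y**2*Z + Y*Z**2 + 2*Z**3

deg(f) = 3.
Substitute x = X/Z, y = Y/Z into f, then multiply by Z^3.
  monomial 2·x^3·y^0 ↦ 2·X^3·Y^0·Z^0.
  monomial -2·x^2·y^1 ↦ -2·X^2·Y^1·Z^0.
  monomial -1·x^2·y^0 ↦ -1·X^2·Y^0·Z^1.
  monomial -1·x^1·y^2 ↦ -1·X^1·Y^2·Z^0.
  monomial 3·x^1·y^1 ↦ 3·X^1·Y^1·Z^1.
  monomial 1·x^0·y^3 ↦ 1·X^0·Y^3·Z^0.
  monomial -1·x^0·y^2 ↦ -1·X^0·Y^2·Z^1.
  monomial 1·x^0·y^1 ↦ 1·X^0·Y^1·Z^2.
  monomial 2·x^0·y^0 ↦ 2·X^0·Y^0·Z^3.
Collecting: F(X, Y, Z) = 2*X**3 - 2*X**2*Y - X**2*Z - X*Y**2 + 3*X*Y*Z + Y**3 - Y**2*Z + Y*Z**2 + 2*Z**3.


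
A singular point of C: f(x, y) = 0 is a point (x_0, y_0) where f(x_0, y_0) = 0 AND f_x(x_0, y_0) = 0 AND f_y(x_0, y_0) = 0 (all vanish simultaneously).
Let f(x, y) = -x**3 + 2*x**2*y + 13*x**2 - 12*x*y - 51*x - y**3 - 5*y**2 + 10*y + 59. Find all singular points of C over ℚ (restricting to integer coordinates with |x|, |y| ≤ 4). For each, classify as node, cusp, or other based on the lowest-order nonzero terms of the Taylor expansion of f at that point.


Singular points: {(3, -2)}; classification: cusp.

Compute partial derivatives:
  f_x = -3*x**2 + 4*x*y + 26*x - 12*y - 51.
  f_y = 2*x**2 - 12*x - 3*y**2 - 10*y + 10.
Scan x_0 ∈ {−4, ..., 4}. For each x_0, f_y(x_0, y) is a polynomial in y; find its integer roots y ∈ {−4, ..., 4}, then test f_x and f at those candidates.
  x = -4: f_y(-4, y) = -3*y**2 - 10*y + 90; no integer root y with |y| ≤ 4.
  x = -3: f_y(-3, y) = -3*y**2 - 10*y + 64; no integer root y with |y| ≤ 4.
  x = -2: f_y(-2, y) = -3*y**2 - 10*y + 42; no integer root y with |y| ≤ 4.
  x = -1: f_y(-1, y) = -3*y**2 - 10*y + 24; no integer root y with |y| ≤ 4.
  x = 0: f_y(0, y) = -3*y**2 - 10*y + 10; no integer root y with |y| ≤ 4.
  x = 1: f_y(1, y) = -3*y**2 - 10*y; vanishes at y ∈ {0}. (1, 0): f_x = -28 ≠ 0.
  x = 2: f_y(2, y) = -3*y**2 - 10*y - 6; no integer root y with |y| ≤ 4.
  x = 3: f_y(3, y) = -3*y**2 - 10*y - 8; vanishes at y ∈ {-2}. (3, -2): f_x = 0, f = 0 — SINGULAR.
  x = 4: f_y(4, y) = -3*y**2 - 10*y - 6; no integer root y with |y| ≤ 4.
Only singular point on the grid: (3, -2).
Classify: substitute x = 3 + u, y = -2 + v and expand: f = -u**3 + 2*u**2*v - v**3 + v**2.
No constant or linear terms (consistent with a singular point). Quadratic part: v**2. Cubic part: -u**3 + 2*u**2*v - v**3.
The quadratic part v**2 is a perfect square, so there is a single (double) tangent line v = 0, i.e. y = -2. Restricting the cubic part to that line (v = 0) leaves -u**3 ≠ 0, so f is not divisible by v and the branch is v² ≈ u**3 to lowest order — this is a cusp.
Classification: cusp.


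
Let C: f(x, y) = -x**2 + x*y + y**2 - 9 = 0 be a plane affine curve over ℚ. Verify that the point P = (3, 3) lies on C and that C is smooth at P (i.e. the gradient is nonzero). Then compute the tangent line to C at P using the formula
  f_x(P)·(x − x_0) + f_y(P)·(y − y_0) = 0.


Tangent line at P: -3*x + 9*y - 18 = 0.

Step 1: f(3, 3) = 0, so P lies on C.
Step 2: partial derivatives
  f_x(x, y) = -2*x + y, f_y(x, y) = x + 2*y.
  f_x(P) = -3, f_y(P) = 9 (gradient nonzero, so P is smooth).
Step 3: tangent line at P: -3·(x − 3) + 9·(y − 3) = 0.
Expanding: -3*x + 9*y - 18 = 0.


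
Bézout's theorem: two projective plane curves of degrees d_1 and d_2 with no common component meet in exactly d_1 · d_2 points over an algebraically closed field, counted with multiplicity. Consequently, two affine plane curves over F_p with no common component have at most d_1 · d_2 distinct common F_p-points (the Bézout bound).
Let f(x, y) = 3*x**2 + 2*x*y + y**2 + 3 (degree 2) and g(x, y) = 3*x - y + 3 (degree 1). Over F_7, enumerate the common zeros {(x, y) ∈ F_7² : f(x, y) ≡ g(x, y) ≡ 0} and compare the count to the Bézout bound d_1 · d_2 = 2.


Common zeros: ∅; count = 0; Bézout bound = 2.

deg(f) = 2, deg(g) = 1, so Bézout bound = 2.
Scan x ∈ F_7. For each x, list the y ∈ F_7 with f(x, y) ≡ 0 and those with g(x, y) ≡ 0 (mod 7); the common zeros in that column are the intersection.
  x = 0: f ≡ 0 at y ∈ {2, 5}; g ≡ 0 at y ∈ {3}; common: ∅.
  x = 1: f ≡ 0 at y ∈ {2, 3}; g ≡ 0 at y ∈ {6}; common: ∅.
  x = 2: f ≡ 0 at y ∈ ∅; g ≡ 0 at y ∈ {2}; common: ∅.
  x = 3: f ≡ 0 at y ∈ {4}; g ≡ 0 at y ∈ {5}; common: ∅.
  x = 4: f ≡ 0 at y ∈ {3}; g ≡ 0 at y ∈ {1}; common: ∅.
  x = 5: f ≡ 0 at y ∈ ∅; g ≡ 0 at y ∈ {4}; common: ∅.
  x = 6: f ≡ 0 at y ∈ {4, 5}; g ≡ 0 at y ∈ {0}; common: ∅.
Collecting: common zeros = ∅, so the count is 0.
Comparison with the Bézout bound: 0 ≤ 2 = deg(f)·deg(g), as expected for curves with no common component (the affine F_7-count falls short of the bound because intersections may lie at infinity, over extension fields, or carry multiplicity).


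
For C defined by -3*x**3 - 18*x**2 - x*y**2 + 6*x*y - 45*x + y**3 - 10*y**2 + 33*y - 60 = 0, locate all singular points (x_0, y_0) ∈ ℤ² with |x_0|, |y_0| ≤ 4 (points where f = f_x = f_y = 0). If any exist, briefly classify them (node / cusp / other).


Singular points: {(-2, 3)}; classification: cusp.

Compute partial derivatives:
  f_x = -9*x**2 - 36*x - y**2 + 6*y - 45.
  f_y = -2*x*y + 6*x + 3*y**2 - 20*y + 33.
Scan x_0 ∈ {−4, ..., 4}. For each x_0, f_y(x_0, y) is a polynomial in y; find its integer roots y ∈ {−4, ..., 4}, then test f_x and f at those candidates.
  x = -4: f_y(-4, y) = 3*y**2 - 12*y + 9; vanishes at y ∈ {1, 3}. (-4, 1): f_x = -40 ≠ 0; (-4, 3): f_x = -36 ≠ 0.
  x = -3: f_y(-3, y) = 3*y**2 - 14*y + 15; vanishes at y ∈ {3}. (-3, 3): f_x = -9 ≠ 0.
  x = -2: f_y(-2, y) = 3*y**2 - 16*y + 21; vanishes at y ∈ {3}. (-2, 3): f_x = 0, f = 0 — SINGULAR.
  x = -1: f_y(-1, y) = 3*y**2 - 18*y + 27; vanishes at y ∈ {3}. (-1, 3): f_x = -9 ≠ 0.
  x = 0: f_y(0, y) = 3*y**2 - 20*y + 33; vanishes at y ∈ {3}. (0, 3): f_x = -36 ≠ 0.
  x = 1: f_y(1, y) = 3*y**2 - 22*y + 39; vanishes at y ∈ {3}. (1, 3): f_x = -81 ≠ 0.
  x = 2: f_y(2, y) = 3*y**2 - 24*y + 45; vanishes at y ∈ {3}. (2, 3): f_x = -144 ≠ 0.
  x = 3: f_y(3, y) = 3*y**2 - 26*y + 51; vanishes at y ∈ {3}. (3, 3): f_x = -225 ≠ 0.
  x = 4: f_y(4, y) = 3*y**2 - 28*y + 57; vanishes at y ∈ {3}. (4, 3): f_x = -324 ≠ 0.
Only singular point on the grid: (-2, 3).
Classify: substitute x = -2 + u, y = 3 + v and expand: f = -3*u**3 - u*v**2 + v**3 + v**2.
No constant or linear terms (consistent with a singular point). Quadratic part: v**2. Cubic part: -3*u**3 - u*v**2 + v**3.
The quadratic part v**2 is a perfect square, so there is a single (double) tangent line v = 0, i.e. y = 3. Restricting the cubic part to that line (v = 0) leaves -3*u**3 ≠ 0, so f is not divisible by v and the branch is v² ≈ 3*u**3 to lowest order — this is a cusp.
Classification: cusp.


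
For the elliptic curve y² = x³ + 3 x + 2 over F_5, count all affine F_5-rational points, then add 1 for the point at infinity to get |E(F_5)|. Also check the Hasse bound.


Affine points = {(1, 1), (1, 4), (2, 1), (2, 4)}; affine count = 4; |E(F_5)| = 5.

Discriminant check: Δ ∝ 4a³ + 27b² = 4·3³ + 27·2² = 4·27 + 27·4 ≡ 1 (mod 5). Nonzero ⇒ E is nonsingular.
For each x ∈ F_5, compute rhs = x³ + 3·x + 2 mod 5, then count y ∈ F_5 with y² ≡ rhs.
  x = 0: rhs = 2, matching y values: none (0 points).
  x = 1: rhs = 1, matching y values: 1, 4 (2 points).
  x = 2: rhs = 1, matching y values: 1, 4 (2 points).
  x = 3: rhs = 3, matching y values: none (0 points).
  x = 4: rhs = 3, matching y values: none (0 points).
Total affine count: 4.
Full point count |E(F_5)| = 4 + 1 = 5.
Hasse bound: |5 − (5+1)| = |-1| = 1 ≤ 2√5 ≈ 4.4721 ✓.


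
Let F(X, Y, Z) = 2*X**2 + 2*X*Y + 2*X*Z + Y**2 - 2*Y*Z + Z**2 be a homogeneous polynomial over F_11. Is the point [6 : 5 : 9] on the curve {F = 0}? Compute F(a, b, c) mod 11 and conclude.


F(6,5,9) ≡ 3 (mod 11); P is NOT on the curve.

Evaluate F(6, 5, 9) term-by-term (mod 11).
  2*X**2 ↦ 2·36·1·1 = 72
  2*X*Y ↦ 2·6·5·1 = 60
  2*X*Z ↦ 2·6·1·9 = 108
  Y**2 ↦ 1·1·25·1 = 25
  -2*Y*Z ↦ -2·1·5·9 = -90
  Z**2 ↦ 1·1·1·81 = 81
Sum: F(6, 5, 9) = (72) + (60) + (108) + (25) + (-90) + (81) = 256.
Reducing mod 11: 256 ≡ 3 (mod 11).
Since F(a, b, c) ≡ 3 ≠ 0 (mod 11), P does NOT lie on the curve.


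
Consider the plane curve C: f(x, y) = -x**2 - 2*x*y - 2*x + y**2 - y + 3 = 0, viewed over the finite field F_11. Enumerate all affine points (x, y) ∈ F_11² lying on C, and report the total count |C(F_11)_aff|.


Affine F_11-points: {(0, 6), (1, 0), (1, 3), (2, 2), (2, 3), (3, 2), (3, 5), (4, 10), (7, 5), (7, 10), (8, 0), (8, 6)}; count = 12.

For each of the 121 pairs (x, y) ∈ F_11², evaluate f(x, y) mod 11. Record the zeros.
  x = 0: [0↦3, 1↦3, 2↦5, 3↦9, 4↦4, 5↦1, 6↦0, 7↦1, 8↦4, 9↦9, 10↦5]  zeros at y ∈ {6}
  x = 1: [0↦0, 1↦9, 2↦9, 3↦0, 4↦4, 5↦10, 6↦7, 7↦6, 8↦7, 9↦10, 10↦4]  zeros at y ∈ {0, 3}
  x = 2: [0↦6, 1↦2, 2↦0, 3↦0, 4↦2, 5↦6, 6↦1, 7↦9, 8↦8, 9↦9, 10↦1]  zeros at y ∈ {2, 3}
  x = 3: [0↦10, 1↦4, 2↦0, 3↦9, 4↦9, 5↦0, 6↦4, 7↦10, 8↦7, 9↦6, 10↦7]  zeros at y ∈ {2, 5}
  x = 4: [0↦1, 1↦4, 2↦9, 3↦5, 4↦3, 5↦3, 6↦5, 7↦9, 8↦4, 9↦1, 10↦0]  zeros at y ∈ {10}
  x = 5: [0↦1, 1↦2, 2↦5, 3↦10, 4↦6, 5↦4, 6↦4, 7↦6, 8↦10, 9↦5, 10↦2]  zeros at y ∈ ∅
  x = 6: [0↦10, 1↦9, 2↦10, 3↦2, 4↦7, 5↦3, 6↦1, 7↦1, 8↦3, 9↦7, 10↦2]  zeros at y ∈ ∅
  x = 7: [0↦6, 1↦3, 2↦2, 3↦3, 4↦6, 5↦0, 6↦7, 7↦5, 8↦5, 9↦7, 10↦0]  zeros at y ∈ {5, 10}
  x = 8: [0↦0, 1↦6, 2↦3, 3↦2, 4↦3, 5↦6, 6↦0, 7↦7, 8↦5, 9↦5, 10↦7]  zeros at y ∈ {0, 6}
  x = 9: [0↦3, 1↦7, 2↦2, 3↦10, 4↦9, 5↦10, 6↦2, 7↦7, 8↦3, 9↦1, 10↦1]  zeros at y ∈ ∅
  x = 10: [0↦4, 1↦6, 2↦10, 3↦5, 4↦2, 5↦1, 6↦2, 7↦5, 8↦10, 9↦6, 10↦4]  zeros at y ∈ ∅
Collecting zeros: affine points = {(0, 6), (1, 0), (1, 3), (2, 2), (2, 3), (3, 2), (3, 5), (4, 10), (7, 5), (7, 10), (8, 0), (8, 6)}.
Total count |C(F_11)_aff| = 12.


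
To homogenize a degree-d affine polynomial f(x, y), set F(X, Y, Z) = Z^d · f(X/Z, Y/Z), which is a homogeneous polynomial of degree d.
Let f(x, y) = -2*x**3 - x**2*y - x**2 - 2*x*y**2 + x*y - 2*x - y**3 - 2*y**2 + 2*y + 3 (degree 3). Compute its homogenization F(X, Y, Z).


F(X, Y, Z) = -2*X**3 - X**2*Y - X**2*Z - 2*X*Y**2 + X*Y*Z - 2*X*Z**2 - Y**3 - 2*Y**2*Z + 2*Y*Z**2 + 3*Z**3

deg(f) = 3.
Substitute x = X/Z, y = Y/Z into f, then multiply by Z^3.
  monomial -2·x^3·y^0 ↦ -2·X^3·Y^0·Z^0.
  monomial -1·x^2·y^1 ↦ -1·X^2·Y^1·Z^0.
  monomial -1·x^2·y^0 ↦ -1·X^2·Y^0·Z^1.
  monomial -2·x^1·y^2 ↦ -2·X^1·Y^2·Z^0.
  monomial 1·x^1·y^1 ↦ 1·X^1·Y^1·Z^1.
  monomial -2·x^1·y^0 ↦ -2·X^1·Y^0·Z^2.
  monomial -1·x^0·y^3 ↦ -1·X^0·Y^3·Z^0.
  monomial -2·x^0·y^2 ↦ -2·X^0·Y^2·Z^1.
  monomial 2·x^0·y^1 ↦ 2·X^0·Y^1·Z^2.
  monomial 3·x^0·y^0 ↦ 3·X^0·Y^0·Z^3.
Collecting: F(X, Y, Z) = -2*X**3 - X**2*Y - X**2*Z - 2*X*Y**2 + X*Y*Z - 2*X*Z**2 - Y**3 - 2*Y**2*Z + 2*Y*Z**2 + 3*Z**3.


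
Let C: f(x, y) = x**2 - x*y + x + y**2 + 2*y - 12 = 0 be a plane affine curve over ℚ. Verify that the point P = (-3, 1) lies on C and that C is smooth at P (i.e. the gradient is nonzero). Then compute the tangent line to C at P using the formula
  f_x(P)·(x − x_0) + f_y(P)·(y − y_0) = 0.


Tangent line at P: -6*x + 7*y - 25 = 0.

Step 1: f(-3, 1) = 0, so P lies on C.
Step 2: partial derivatives
  f_x(x, y) = 2*x - y + 1, f_y(x, y) = -x + 2*y + 2.
  f_x(P) = -6, f_y(P) = 7 (gradient nonzero, so P is smooth).
Step 3: tangent line at P: -6·(x − -3) + 7·(y − 1) = 0.
Expanding: -6*x + 7*y - 25 = 0.


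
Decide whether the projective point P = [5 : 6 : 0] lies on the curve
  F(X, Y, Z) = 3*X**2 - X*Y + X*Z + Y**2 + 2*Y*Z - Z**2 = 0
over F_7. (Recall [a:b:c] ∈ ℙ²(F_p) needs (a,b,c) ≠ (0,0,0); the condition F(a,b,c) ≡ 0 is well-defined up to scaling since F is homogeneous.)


F(5,6,0) ≡ 4 (mod 7); P is NOT on the curve.

Evaluate F(5, 6, 0) term-by-term (mod 7).
  3*X**2 ↦ 3·25·1·1 = 75
  -X*Y ↦ -1·5·6·1 = -30
  X*Z ↦ 1·5·1·0 = 0
  Y**2 ↦ 1·1·36·1 = 36
  2*Y*Z ↦ 2·1·6·0 = 0
  -Z**2 ↦ -1·1·1·0 = 0
Sum: F(5, 6, 0) = (75) + (-30) + (0) + (36) + (0) + (0) = 81.
Reducing mod 7: 81 ≡ 4 (mod 7).
Since F(a, b, c) ≡ 4 ≠ 0 (mod 7), P does NOT lie on the curve.


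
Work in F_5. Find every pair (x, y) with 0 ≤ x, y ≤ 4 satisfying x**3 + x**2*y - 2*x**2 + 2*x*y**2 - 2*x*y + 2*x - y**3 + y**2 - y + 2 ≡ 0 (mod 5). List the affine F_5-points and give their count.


Affine F_5-points: {(0, 4), (3, 1), (4, 4)}; count = 3.

For each of the 25 pairs (x, y) ∈ F_5², evaluate f(x, y) mod 5. Record the zeros.
  x = 0: [0↦2, 1↦1, 2↦1, 3↦1, 4↦0]  zeros at y ∈ {4}
  x = 1: [0↦3, 1↦3, 2↦3, 3↦2, 4↦4]  zeros at y ∈ ∅
  x = 2: [0↦1, 1↦4, 2↦1, 3↦1, 4↦3]  zeros at y ∈ ∅
  x = 3: [0↦2, 1↦0, 2↦1, 3↦4, 4↦3]  zeros at y ∈ {1}
  x = 4: [0↦2, 1↦2, 2↦4, 3↦2, 4↦0]  zeros at y ∈ {4}
Collecting zeros: affine points = {(0, 4), (3, 1), (4, 4)}.
Total count |C(F_5)_aff| = 3.


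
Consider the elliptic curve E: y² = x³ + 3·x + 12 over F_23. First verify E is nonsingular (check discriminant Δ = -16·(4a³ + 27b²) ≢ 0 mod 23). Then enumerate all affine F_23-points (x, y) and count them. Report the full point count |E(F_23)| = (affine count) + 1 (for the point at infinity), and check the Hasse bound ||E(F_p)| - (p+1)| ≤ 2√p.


Affine points = {(0, 9), (0, 14), (1, 4), (1, 19), (2, 7), (2, 16), (3, 5), (3, 18), (6, 4), (6, 19), (7, 10), (7, 13), (9, 3), (9, 20), (16, 4), (16, 19), (17, 10), (17, 13), (22, 10), (22, 13)}; affine count = 20; |E(F_23)| = 21.

Discriminant check: Δ ∝ 4a³ + 27b² = 4·3³ + 27·12² = 4·27 + 27·144 ≡ 17 (mod 23). Nonzero ⇒ E is nonsingular.
For each x ∈ F_23, compute rhs = x³ + 3·x + 12 mod 23, then count y ∈ F_23 with y² ≡ rhs.
  x = 0: rhs = 12, matching y values: 9, 14 (2 points).
  x = 1: rhs = 16, matching y values: 4, 19 (2 points).
  x = 2: rhs = 3, matching y values: 7, 16 (2 points).
  x = 3: rhs = 2, matching y values: 5, 18 (2 points).
  x = 4: rhs = 19, matching y values: none (0 points).
  x = 5: rhs = 14, matching y values: none (0 points).
  x = 6: rhs = 16, matching y values: 4, 19 (2 points).
  x = 7: rhs = 8, matching y values: 10, 13 (2 points).
  x = 8: rhs = 19, matching y values: none (0 points).
  x = 9: rhs = 9, matching y values: 3, 20 (2 points).
  x = 10: rhs = 7, matching y values: none (0 points).
  x = 11: rhs = 19, matching y values: none (0 points).
  x = 12: rhs = 5, matching y values: none (0 points).
  x = 13: rhs = 17, matching y values: none (0 points).
  x = 14: rhs = 15, matching y values: none (0 points).
  x = 15: rhs = 5, matching y values: none (0 points).
  x = 16: rhs = 16, matching y values: 4, 19 (2 points).
  x = 17: rhs = 8, matching y values: 10, 13 (2 points).
  x = 18: rhs = 10, matching y values: none (0 points).
  x = 19: rhs = 5, matching y values: none (0 points).
  x = 20: rhs = 22, matching y values: none (0 points).
  x = 21: rhs = 21, matching y values: none (0 points).
  x = 22: rhs = 8, matching y values: 10, 13 (2 points).
Total affine count: 20.
Full point count |E(F_23)| = 20 + 1 = 21.
Hasse bound: |21 − (23+1)| = |-3| = 3 ≤ 2√23 ≈ 9.5917 ✓.


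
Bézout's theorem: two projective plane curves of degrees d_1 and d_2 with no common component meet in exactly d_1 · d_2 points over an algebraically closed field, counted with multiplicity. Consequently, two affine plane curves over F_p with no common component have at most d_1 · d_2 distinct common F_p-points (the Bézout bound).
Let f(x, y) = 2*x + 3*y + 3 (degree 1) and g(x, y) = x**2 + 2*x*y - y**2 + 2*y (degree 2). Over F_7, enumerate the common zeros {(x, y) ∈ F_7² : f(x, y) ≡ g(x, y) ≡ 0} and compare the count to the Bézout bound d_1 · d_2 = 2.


Common zeros: ∅; count = 0; Bézout bound = 2.

deg(f) = 1, deg(g) = 2, so Bézout bound = 2.
Scan x ∈ F_7. For each x, list the y ∈ F_7 with f(x, y) ≡ 0 and those with g(x, y) ≡ 0 (mod 7); the common zeros in that column are the intersection.
  x = 0: f ≡ 0 at y ∈ {6}; g ≡ 0 at y ∈ {0, 2}; common: ∅.
  x = 1: f ≡ 0 at y ∈ {3}; g ≡ 0 at y ∈ ∅; common: ∅.
  x = 2: f ≡ 0 at y ∈ {0}; g ≡ 0 at y ∈ ∅; common: ∅.
  x = 3: f ≡ 0 at y ∈ {4}; g ≡ 0 at y ∈ {2, 6}; common: ∅.
  x = 4: f ≡ 0 at y ∈ {1}; g ≡ 0 at y ∈ ∅; common: ∅.
  x = 5: f ≡ 0 at y ∈ {5}; g ≡ 0 at y ∈ ∅; common: ∅.
  x = 6: f ≡ 0 at y ∈ {2}; g ≡ 0 at y ∈ {1, 6}; common: ∅.
Collecting: common zeros = ∅, so the count is 0.
Comparison with the Bézout bound: 0 ≤ 2 = deg(f)·deg(g), as expected for curves with no common component (the affine F_7-count falls short of the bound because intersections may lie at infinity, over extension fields, or carry multiplicity).


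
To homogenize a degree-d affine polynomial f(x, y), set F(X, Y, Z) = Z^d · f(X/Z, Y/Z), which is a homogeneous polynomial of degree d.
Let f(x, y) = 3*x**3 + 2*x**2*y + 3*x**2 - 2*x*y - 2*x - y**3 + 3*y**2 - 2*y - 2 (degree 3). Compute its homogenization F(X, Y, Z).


F(X, Y, Z) = 3*X**3 + 2*X**2*Y + 3*X**2*Z - 2*X*Y*Z - 2*X*Z**2 - Y**3 + 3*Y**2*Z - 2*Y*Z**2 - 2*Z**3

deg(f) = 3.
Substitute x = X/Z, y = Y/Z into f, then multiply by Z^3.
  monomial 3·x^3·y^0 ↦ 3·X^3·Y^0·Z^0.
  monomial 2·x^2·y^1 ↦ 2·X^2·Y^1·Z^0.
  monomial 3·x^2·y^0 ↦ 3·X^2·Y^0·Z^1.
  monomial -2·x^1·y^1 ↦ -2·X^1·Y^1·Z^1.
  monomial -2·x^1·y^0 ↦ -2·X^1·Y^0·Z^2.
  monomial -1·x^0·y^3 ↦ -1·X^0·Y^3·Z^0.
  monomial 3·x^0·y^2 ↦ 3·X^0·Y^2·Z^1.
  monomial -2·x^0·y^1 ↦ -2·X^0·Y^1·Z^2.
  monomial -2·x^0·y^0 ↦ -2·X^0·Y^0·Z^3.
Collecting: F(X, Y, Z) = 3*X**3 + 2*X**2*Y + 3*X**2*Z - 2*X*Y*Z - 2*X*Z**2 - Y**3 + 3*Y**2*Z - 2*Y*Z**2 - 2*Z**3.


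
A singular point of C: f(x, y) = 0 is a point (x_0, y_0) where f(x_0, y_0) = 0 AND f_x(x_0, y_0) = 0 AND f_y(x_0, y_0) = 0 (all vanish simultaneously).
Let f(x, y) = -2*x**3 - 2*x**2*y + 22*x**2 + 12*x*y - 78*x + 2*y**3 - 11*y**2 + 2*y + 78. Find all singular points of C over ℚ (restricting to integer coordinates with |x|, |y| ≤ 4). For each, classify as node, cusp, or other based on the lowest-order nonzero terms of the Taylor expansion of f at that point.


Singular points: {(3, 2)}; classification: cusp.

Compute partial derivatives:
  f_x = -6*x**2 - 4*x*y + 44*x + 12*y - 78.
  f_y = -2*x**2 + 12*x + 6*y**2 - 22*y + 2.
Scan x_0 ∈ {−4, ..., 4}. For each x_0, f_y(x_0, y) is a polynomial in y; find its integer roots y ∈ {−4, ..., 4}, then test f_x and f at those candidates.
  x = -4: f_y(-4, y) = 6*y**2 - 22*y - 78; no integer root y with |y| ≤ 4.
  x = -3: f_y(-3, y) = 6*y**2 - 22*y - 52; no integer root y with |y| ≤ 4.
  x = -2: f_y(-2, y) = 6*y**2 - 22*y - 30; no integer root y with |y| ≤ 4.
  x = -1: f_y(-1, y) = 6*y**2 - 22*y - 12; no integer root y with |y| ≤ 4.
  x = 0: f_y(0, y) = 6*y**2 - 22*y + 2; no integer root y with |y| ≤ 4.
  x = 1: f_y(1, y) = 6*y**2 - 22*y + 12; vanishes at y ∈ {3}. (1, 3): f_x = -16 ≠ 0.
  x = 2: f_y(2, y) = 6*y**2 - 22*y + 18; no integer root y with |y| ≤ 4.
  x = 3: f_y(3, y) = 6*y**2 - 22*y + 20; vanishes at y ∈ {2}. (3, 2): f_x = 0, f = 0 — SINGULAR.
  x = 4: f_y(4, y) = 6*y**2 - 22*y + 18; no integer root y with |y| ≤ 4.
Only singular point on the grid: (3, 2).
Classify: substitute x = 3 + u, y = 2 + v and expand: f = -2*u**3 - 2*u**2*v + 2*v**3 + v**2.
No constant or linear terms (consistent with a singular point). Quadratic part: v**2. Cubic part: -2*u**3 - 2*u**2*v + 2*v**3.
The quadratic part v**2 is a perfect square, so there is a single (double) tangent line v = 0, i.e. y = 2. Restricting the cubic part to that line (v = 0) leaves -2*u**3 ≠ 0, so f is not divisible by v and the branch is v² ≈ 2*u**3 to lowest order — this is a cusp.
Classification: cusp.


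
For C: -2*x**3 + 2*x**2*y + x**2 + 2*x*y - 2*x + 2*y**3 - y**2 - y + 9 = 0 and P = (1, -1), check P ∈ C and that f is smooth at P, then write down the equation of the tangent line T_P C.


Tangent line at P: -12*x + 11*y + 23 = 0.

Step 1: f(1, -1) = 0, so P lies on C.
Step 2: partial derivatives
  f_x(x, y) = -6*x**2 + 4*x*y + 2*x + 2*y - 2, f_y(x, y) = 2*x**2 + 2*x + 6*y**2 - 2*y - 1.
  f_x(P) = -12, f_y(P) = 11 (gradient nonzero, so P is smooth).
Step 3: tangent line at P: -12·(x − 1) + 11·(y − -1) = 0.
Expanding: -12*x + 11*y + 23 = 0.


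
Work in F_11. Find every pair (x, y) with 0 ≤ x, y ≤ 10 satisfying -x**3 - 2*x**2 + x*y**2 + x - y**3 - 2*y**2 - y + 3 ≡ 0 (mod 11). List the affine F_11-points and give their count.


Affine F_11-points: {(1, 5), (1, 8), (2, 0), (3, 8), (4, 7), (5, 2), (5, 4), (5, 8), (6, 9), (7, 6), (8, 3), (10, 10)}; count = 12.

For each of the 121 pairs (x, y) ∈ F_11², evaluate f(x, y) mod 11. Record the zeros.
  x = 0: [0↦3, 1↦10, 2↦7, 3↦10, 4↦2, 5↦10, 6↦6, 7↦6, 8↦4, 9↦5, 10↦3]  zeros at y ∈ ∅
  x = 1: [0↦1, 1↦9, 2↦9, 3↦6, 4↦5, 5↦0, 6↦7, 7↦9, 8↦0, 9↦7, 10↦2]  zeros at y ∈ {5, 8}
  x = 2: [0↦0, 1↦9, 2↦1, 3↦3, 4↦9, 5↦2, 6↦9, 7↦2, 8↦8, 9↦10, 10↦2]  zeros at y ∈ {0}
  x = 3: [0↦5, 1↦4, 2↦10, 3↦6, 4↦8, 5↦10, 6↦6, 7↦1, 8↦0, 9↦8, 10↦8]  zeros at y ∈ {8}
  x = 4: [0↦10, 1↦10, 2↦8, 3↦9, 4↦7, 5↦7, 6↦3, 7↦0, 8↦3, 9↦6, 10↦3]  zeros at y ∈ {7}
  x = 5: [0↦9, 1↦10, 2↦0, 3↦6, 4↦0, 5↦9, 6↦5, 7↦4, 8↦0, 9↦9, 10↦3]  zeros at y ∈ {2, 4, 8}
  x = 6: [0↦7, 1↦9, 2↦2, 3↦2, 4↦3, 5↦10, 6↦6, 7↦7, 8↦7, 9↦0, 10↦2]  zeros at y ∈ {9}
  x = 7: [0↦9, 1↦1, 2↦8, 3↦2, 4↦10, 5↦4, 6↦0, 7↦3, 8↦7, 9↦6, 10↦5]  zeros at y ∈ {6}
  x = 8: [0↦9, 1↦2, 2↦1, 3↦0, 4↦4, 5↦7, 6↦3, 7↦8, 8↦5, 9↦10, 10↦6]  zeros at y ∈ {3}
  x = 9: [0↦1, 1↦6, 2↦8, 3↦1, 4↦1, 5↦2, 6↦9, 7↦5, 8↦6, 9↦6, 10↦10]  zeros at y ∈ ∅
  x = 10: [0↦1, 1↦7, 2↦1, 3↦10, 4↦6, 5↦5, 6↦1, 7↦10, 8↦4, 9↦10, 10↦0]  zeros at y ∈ {10}
Collecting zeros: affine points = {(1, 5), (1, 8), (2, 0), (3, 8), (4, 7), (5, 2), (5, 4), (5, 8), (6, 9), (7, 6), (8, 3), (10, 10)}.
Total count |C(F_11)_aff| = 12.


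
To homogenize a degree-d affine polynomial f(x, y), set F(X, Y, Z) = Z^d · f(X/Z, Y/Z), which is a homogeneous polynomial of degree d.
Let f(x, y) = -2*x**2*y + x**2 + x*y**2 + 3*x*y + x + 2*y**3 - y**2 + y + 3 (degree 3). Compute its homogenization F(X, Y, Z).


F(X, Y, Z) = -2*X**2*Y + X**2*Z + X*Y**2 + 3*X*Y*Z + X*Z**2 + 2*Y**3 - Y**2*Z + Y*Z**2 + 3*Z**3

deg(f) = 3.
Substitute x = X/Z, y = Y/Z into f, then multiply by Z^3.
  monomial -2·x^2·y^1 ↦ -2·X^2·Y^1·Z^0.
  monomial 1·x^2·y^0 ↦ 1·X^2·Y^0·Z^1.
  monomial 1·x^1·y^2 ↦ 1·X^1·Y^2·Z^0.
  monomial 3·x^1·y^1 ↦ 3·X^1·Y^1·Z^1.
  monomial 1·x^1·y^0 ↦ 1·X^1·Y^0·Z^2.
  monomial 2·x^0·y^3 ↦ 2·X^0·Y^3·Z^0.
  monomial -1·x^0·y^2 ↦ -1·X^0·Y^2·Z^1.
  monomial 1·x^0·y^1 ↦ 1·X^0·Y^1·Z^2.
  monomial 3·x^0·y^0 ↦ 3·X^0·Y^0·Z^3.
Collecting: F(X, Y, Z) = -2*X**2*Y + X**2*Z + X*Y**2 + 3*X*Y*Z + X*Z**2 + 2*Y**3 - Y**2*Z + Y*Z**2 + 3*Z**3.


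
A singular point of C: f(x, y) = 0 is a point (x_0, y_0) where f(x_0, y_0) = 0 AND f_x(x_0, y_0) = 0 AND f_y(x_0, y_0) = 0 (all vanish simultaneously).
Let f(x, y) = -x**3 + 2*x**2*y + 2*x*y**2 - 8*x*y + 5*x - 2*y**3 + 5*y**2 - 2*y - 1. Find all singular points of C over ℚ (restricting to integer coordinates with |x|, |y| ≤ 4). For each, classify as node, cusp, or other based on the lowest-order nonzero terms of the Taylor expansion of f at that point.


Singular points: {(1, 1)}; classification: node.

Compute partial derivatives:
  f_x = -3*x**2 + 4*x*y + 2*y**2 - 8*y + 5.
  f_y = 2*x**2 + 4*x*y - 8*x - 6*y**2 + 10*y - 2.
Scan x_0 ∈ {−4, ..., 4}. For each x_0, f_y(x_0, y) is a polynomial in y; find its integer roots y ∈ {−4, ..., 4}, then test f_x and f at those candidates.
  x = -4: f_y(-4, y) = -6*y**2 - 6*y + 62; no integer root y with |y| ≤ 4.
  x = -3: f_y(-3, y) = -6*y**2 - 2*y + 40; no integer root y with |y| ≤ 4.
  x = -2: f_y(-2, y) = -6*y**2 + 2*y + 22; no integer root y with |y| ≤ 4.
  x = -1: f_y(-1, y) = -6*y**2 + 6*y + 8; no integer root y with |y| ≤ 4.
  x = 0: f_y(0, y) = -6*y**2 + 10*y - 2; no integer root y with |y| ≤ 4.
  x = 1: f_y(1, y) = -6*y**2 + 14*y - 8; vanishes at y ∈ {1}. (1, 1): f_x = 0, f = 0 — SINGULAR.
  x = 2: f_y(2, y) = -6*y**2 + 18*y - 10; no integer root y with |y| ≤ 4.
  x = 3: f_y(3, y) = -6*y**2 + 22*y - 8; no integer root y with |y| ≤ 4.
  x = 4: f_y(4, y) = -6*y**2 + 26*y - 2; no integer root y with |y| ≤ 4.
Only singular point on the grid: (1, 1).
Classify: substitute x = 1 + u, y = 1 + v and expand: f = -u**3 + 2*u**2*v - u**2 + 2*u*v**2 - 2*v**3 + v**2.
No constant or linear terms (consistent with a singular point). Quadratic part: -u**2 + v**2. Cubic part: -u**3 + 2*u**2*v + 2*u*v**2 - 2*v**3.
The quadratic part v**2 - u**2 = (v − u)(v + u) splits into two distinct linear factors, so there are two distinct tangent lines y − 1 = ±(x − 1) — this is a node (ordinary double point).
Classification: node.


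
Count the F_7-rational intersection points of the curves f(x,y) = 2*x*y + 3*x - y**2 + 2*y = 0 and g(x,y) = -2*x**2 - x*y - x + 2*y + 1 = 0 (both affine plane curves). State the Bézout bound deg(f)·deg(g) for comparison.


Common zeros: {(1, 2), (5, 3)}; count = 2; Bézout bound = 4.

deg(f) = 2, deg(g) = 2, so Bézout bound = 4.
Scan x ∈ F_7. For each x, list the y ∈ F_7 with f(x, y) ≡ 0 and those with g(x, y) ≡ 0 (mod 7); the common zeros in that column are the intersection.
  x = 0: f ≡ 0 at y ∈ {0, 2}; g ≡ 0 at y ∈ {3}; common: ∅.
  x = 1: f ≡ 0 at y ∈ {2}; g ≡ 0 at y ∈ {2}; common: {2}.
  x = 2: f ≡ 0 at y ∈ {2, 4}; g ≡ 0 at y ∈ ∅; common: ∅.
  x = 3: f ≡ 0 at y ∈ {2, 6}; g ≡ 0 at y ∈ {1}; common: ∅.
  x = 4: f ≡ 0 at y ∈ {1, 2}; g ≡ 0 at y ∈ {0}; common: ∅.
  x = 5: f ≡ 0 at y ∈ {2, 3}; g ≡ 0 at y ∈ {3}; common: {3}.
  x = 6: f ≡ 0 at y ∈ {2, 5}; g ≡ 0 at y ∈ {0}; common: ∅.
Collecting: common zeros = {(1, 2), (5, 3)}, so the count is 2.
Comparison with the Bézout bound: 2 ≤ 4 = deg(f)·deg(g), as expected for curves with no common component (the affine F_7-count falls short of the bound because intersections may lie at infinity, over extension fields, or carry multiplicity).


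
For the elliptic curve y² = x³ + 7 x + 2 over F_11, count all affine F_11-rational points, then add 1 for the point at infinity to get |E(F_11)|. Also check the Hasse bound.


Affine points = {(7, 3), (7, 8), (8, 3), (8, 8), (10, 4), (10, 7)}; affine count = 6; |E(F_11)| = 7.

Discriminant check: Δ ∝ 4a³ + 27b² = 4·7³ + 27·2² = 4·343 + 27·4 ≡ 6 (mod 11). Nonzero ⇒ E is nonsingular.
For each x ∈ F_11, compute rhs = x³ + 7·x + 2 mod 11, then count y ∈ F_11 with y² ≡ rhs.
  x = 0: rhs = 2, matching y values: none (0 points).
  x = 1: rhs = 10, matching y values: none (0 points).
  x = 2: rhs = 2, matching y values: none (0 points).
  x = 3: rhs = 6, matching y values: none (0 points).
  x = 4: rhs = 6, matching y values: none (0 points).
  x = 5: rhs = 8, matching y values: none (0 points).
  x = 6: rhs = 7, matching y values: none (0 points).
  x = 7: rhs = 9, matching y values: 3, 8 (2 points).
  x = 8: rhs = 9, matching y values: 3, 8 (2 points).
  x = 9: rhs = 2, matching y values: none (0 points).
  x = 10: rhs = 5, matching y values: 4, 7 (2 points).
Total affine count: 6.
Full point count |E(F_11)| = 6 + 1 = 7.
Hasse bound: |7 − (11+1)| = |-5| = 5 ≤ 2√11 ≈ 6.6332 ✓.


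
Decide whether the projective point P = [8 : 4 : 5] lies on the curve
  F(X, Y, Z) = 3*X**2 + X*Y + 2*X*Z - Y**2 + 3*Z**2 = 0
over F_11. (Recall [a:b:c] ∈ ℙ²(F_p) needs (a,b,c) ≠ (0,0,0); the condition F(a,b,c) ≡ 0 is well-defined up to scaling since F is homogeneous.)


F(8,4,5) ≡ 0 (mod 11); P is on the curve.

Evaluate F(8, 4, 5) term-by-term (mod 11).
  3*X**2 ↦ 3·64·1·1 = 192
  X*Y ↦ 1·8·4·1 = 32
  2*X*Z ↦ 2·8·1·5 = 80
  -Y**2 ↦ -1·1·16·1 = -16
  3*Z**2 ↦ 3·1·1·25 = 75
Sum: F(8, 4, 5) = (192) + (32) + (80) + (-16) + (75) = 363.
Reducing mod 11: 363 ≡ 0 (mod 11).
Since F(a, b, c) ≡ 0 (mod 11), P lies on the curve.


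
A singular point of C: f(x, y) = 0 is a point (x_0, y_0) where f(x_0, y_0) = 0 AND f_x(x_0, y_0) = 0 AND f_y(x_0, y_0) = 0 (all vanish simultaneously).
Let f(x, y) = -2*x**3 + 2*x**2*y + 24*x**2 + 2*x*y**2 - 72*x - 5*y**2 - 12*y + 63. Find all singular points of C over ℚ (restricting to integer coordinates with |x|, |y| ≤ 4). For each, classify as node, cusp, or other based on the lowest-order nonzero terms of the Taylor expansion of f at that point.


Singular points: {(3, -3)}; classification: cusp.

Compute partial derivatives:
  f_x = -6*x**2 + 4*x*y + 48*x + 2*y**2 - 72.
  f_y = 2*x**2 + 4*x*y - 10*y - 12.
Scan x_0 ∈ {−4, ..., 4}. For each x_0, f_y(x_0, y) is a polynomial in y; find its integer roots y ∈ {−4, ..., 4}, then test f_x and f at those candidates.
  x = -4: f_y(-4, y) = 20 - 26*y; no integer root y with |y| ≤ 4.
  x = -3: f_y(-3, y) = 6 - 22*y; no integer root y with |y| ≤ 4.
  x = -2: f_y(-2, y) = -18*y - 4; no integer root y with |y| ≤ 4.
  x = -1: f_y(-1, y) = -14*y - 10; no integer root y with |y| ≤ 4.
  x = 0: f_y(0, y) = -10*y - 12; no integer root y with |y| ≤ 4.
  x = 1: f_y(1, y) = -6*y - 10; no integer root y with |y| ≤ 4.
  x = 2: f_y(2, y) = -2*y - 4; vanishes at y ∈ {-2}. (2, -2): f_x = -8 ≠ 0.
  x = 3: f_y(3, y) = 2*y + 6; vanishes at y ∈ {-3}. (3, -3): f_x = 0, f = 0 — SINGULAR.
  x = 4: f_y(4, y) = 6*y + 20; no integer root y with |y| ≤ 4.
Only singular point on the grid: (3, -3).
Classify: substitute x = 3 + u, y = -3 + v and expand: f = -2*u**3 + 2*u**2*v + 2*u*v**2 + v**2.
No constant or linear terms (consistent with a singular point). Quadratic part: v**2. Cubic part: -2*u**3 + 2*u**2*v + 2*u*v**2.
The quadratic part v**2 is a perfect square, so there is a single (double) tangent line v = 0, i.e. y = -3. Restricting the cubic part to that line (v = 0) leaves -2*u**3 ≠ 0, so f is not divisible by v and the branch is v² ≈ 2*u**3 to lowest order — this is a cusp.
Classification: cusp.


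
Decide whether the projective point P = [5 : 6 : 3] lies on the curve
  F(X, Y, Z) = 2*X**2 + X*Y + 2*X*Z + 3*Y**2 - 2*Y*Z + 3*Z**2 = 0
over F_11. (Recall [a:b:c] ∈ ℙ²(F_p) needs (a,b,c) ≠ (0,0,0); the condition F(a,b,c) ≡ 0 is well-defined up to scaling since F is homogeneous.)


F(5,6,3) ≡ 0 (mod 11); P is on the curve.

Evaluate F(5, 6, 3) term-by-term (mod 11).
  2*X**2 ↦ 2·25·1·1 = 50
  X*Y ↦ 1·5·6·1 = 30
  2*X*Z ↦ 2·5·1·3 = 30
  3*Y**2 ↦ 3·1·36·1 = 108
  -2*Y*Z ↦ -2·1·6·3 = -36
  3*Z**2 ↦ 3·1·1·9 = 27
Sum: F(5, 6, 3) = (50) + (30) + (30) + (108) + (-36) + (27) = 209.
Reducing mod 11: 209 ≡ 0 (mod 11).
Since F(a, b, c) ≡ 0 (mod 11), P lies on the curve.


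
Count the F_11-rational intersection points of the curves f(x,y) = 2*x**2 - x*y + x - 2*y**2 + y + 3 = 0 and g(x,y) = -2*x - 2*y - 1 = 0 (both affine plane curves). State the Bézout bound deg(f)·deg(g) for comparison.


Common zeros: ∅; count = 0; Bézout bound = 2.

deg(f) = 2, deg(g) = 1, so Bézout bound = 2.
Scan x ∈ F_11. For each x, list the y ∈ F_11 with f(x, y) ≡ 0 and those with g(x, y) ≡ 0 (mod 11); the common zeros in that column are the intersection.
  x = 0: f ≡ 0 at y ∈ {7, 10}; g ≡ 0 at y ∈ {5}; common: ∅.
  x = 1: f ≡ 0 at y ∈ {5, 6}; g ≡ 0 at y ∈ {4}; common: ∅.
  x = 2: f ≡ 0 at y ∈ ∅; g ≡ 0 at y ∈ {3}; common: ∅.
  x = 3: f ≡ 0 at y ∈ {3, 7}; g ≡ 0 at y ∈ {2}; common: ∅.
  x = 4: f ≡ 0 at y ∈ ∅; g ≡ 0 at y ∈ {1}; common: ∅.
  x = 5: f ≡ 0 at y ∈ ∅; g ≡ 0 at y ∈ {0}; common: ∅.
  x = 6: f ≡ 0 at y ∈ ∅; g ≡ 0 at y ∈ {10}; common: ∅.
  x = 7: f ≡ 0 at y ∈ {2, 6}; g ≡ 0 at y ∈ {9}; common: ∅.
  x = 8: f ≡ 0 at y ∈ ∅; g ≡ 0 at y ∈ {8}; common: ∅.
  x = 9: f ≡ 0 at y ∈ {3, 4}; g ≡ 0 at y ∈ {7}; common: ∅.
  x = 10: f ≡ 0 at y ∈ {2, 10}; g ≡ 0 at y ∈ {6}; common: ∅.
Collecting: common zeros = ∅, so the count is 0.
Comparison with the Bézout bound: 0 ≤ 2 = deg(f)·deg(g), as expected for curves with no common component (the affine F_11-count falls short of the bound because intersections may lie at infinity, over extension fields, or carry multiplicity).


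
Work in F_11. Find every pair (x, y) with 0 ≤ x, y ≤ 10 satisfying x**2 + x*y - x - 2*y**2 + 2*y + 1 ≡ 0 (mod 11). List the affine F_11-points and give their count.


Affine F_11-points: {(0, 3), (0, 9), (3, 9), (3, 10), (6, 7), (6, 8), (9, 3), (9, 8), (10, 7), (10, 10)}; count = 10.

For each of the 121 pairs (x, y) ∈ F_11², evaluate f(x, y) mod 11. Record the zeros.
  x = 0: [0↦1, 1↦1, 2↦8, 3↦0, 4↦10, 5↦5, 6↦7, 7↦5, 8↦10, 9↦0, 10↦8]  zeros at y ∈ {3, 9}
  x = 1: [0↦1, 1↦2, 2↦10, 3↦3, 4↦3, 5↦10, 6↦2, 7↦1, 8↦7, 9↦9, 10↦7]  zeros at y ∈ ∅
  x = 2: [0↦3, 1↦5, 2↦3, 3↦8, 4↦9, 5↦6, 6↦10, 7↦10, 8↦6, 9↦9, 10↦8]  zeros at y ∈ ∅
  x = 3: [0↦7, 1↦10, 2↦9, 3↦4, 4↦6, 5↦4, 6↦9, 7↦10, 8↦7, 9↦0, 10↦0]  zeros at y ∈ {9, 10}
  x = 4: [0↦2, 1↦6, 2↦6, 3↦2, 4↦5, 5↦4, 6↦10, 7↦1, 8↦10, 9↦4, 10↦5]  zeros at y ∈ ∅
  x = 5: [0↦10, 1↦4, 2↦5, 3↦2, 4↦6, 5↦6, 6↦2, 7↦5, 8↦4, 9↦10, 10↦1]  zeros at y ∈ ∅
  x = 6: [0↦9, 1↦4, 2↦6, 3↦4, 4↦9, 5↦10, 6↦7, 7↦0, 8↦0, 9↦7, 10↦10]  zeros at y ∈ {7, 8}
  x = 7: [0↦10, 1↦6, 2↦9, 3↦8, 4↦3, 5↦5, 6↦3, 7↦8, 8↦9, 9↦6, 10↦10]  zeros at y ∈ ∅
  x = 8: [0↦2, 1↦10, 2↦3, 3↦3, 4↦10, 5↦2, 6↦1, 7↦7, 8↦9, 9↦7, 10↦1]  zeros at y ∈ ∅
  x = 9: [0↦7, 1↦5, 2↦10, 3↦0, 4↦8, 5↦1, 6↦1, 7↦8, 8↦0, 9↦10, 10↦5]  zeros at y ∈ {3, 8}
  x = 10: [0↦3, 1↦2, 2↦8, 3↦10, 4↦8, 5↦2, 6↦3, 7↦0, 8↦4, 9↦4, 10↦0]  zeros at y ∈ {7, 10}
Collecting zeros: affine points = {(0, 3), (0, 9), (3, 9), (3, 10), (6, 7), (6, 8), (9, 3), (9, 8), (10, 7), (10, 10)}.
Total count |C(F_11)_aff| = 10.


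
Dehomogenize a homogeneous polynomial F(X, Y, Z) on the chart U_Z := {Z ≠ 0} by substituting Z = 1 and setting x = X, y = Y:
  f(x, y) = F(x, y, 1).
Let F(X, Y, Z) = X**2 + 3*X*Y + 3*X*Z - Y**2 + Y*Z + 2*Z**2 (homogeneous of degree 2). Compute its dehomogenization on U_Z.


f(x, y) = x**2 + 3*x*y + 3*x - y**2 + y + 2

On U_Z we set Z = 1. Each monomial c·X^i·Y^j·Z^k in F becomes c·x^i·y^j·1^k = c·x^i·y^j.
Substituting Z = 1: F(X, Y, 1) = x**2 + 3*x*y + 3*x - y**2 + y + 2.
Note: deg(f) ≤ deg(F) = 2; strict inequality happens when F is divisible by Z (lost terms).


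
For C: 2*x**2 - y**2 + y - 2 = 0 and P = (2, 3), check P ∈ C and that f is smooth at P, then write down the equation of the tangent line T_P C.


Tangent line at P: 8*x - 5*y - 1 = 0.

Step 1: f(2, 3) = 0, so P lies on C.
Step 2: partial derivatives
  f_x(x, y) = 4*x, f_y(x, y) = 1 - 2*y.
  f_x(P) = 8, f_y(P) = -5 (gradient nonzero, so P is smooth).
Step 3: tangent line at P: 8·(x − 2) + -5·(y − 3) = 0.
Expanding: 8*x - 5*y - 1 = 0.


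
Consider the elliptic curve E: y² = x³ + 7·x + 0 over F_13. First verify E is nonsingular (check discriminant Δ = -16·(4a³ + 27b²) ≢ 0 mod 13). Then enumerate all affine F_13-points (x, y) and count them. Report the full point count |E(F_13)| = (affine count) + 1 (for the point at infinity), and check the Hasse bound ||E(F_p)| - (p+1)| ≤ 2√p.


Affine points = {(0, 0), (2, 3), (2, 10), (3, 3), (3, 10), (4, 1), (4, 12), (5, 2), (5, 11), (8, 3), (8, 10), (9, 5), (9, 8), (10, 2), (10, 11), (11, 2), (11, 11)}; affine count = 17; |E(F_13)| = 18.

Discriminant check: Δ ∝ 4a³ + 27b² = 4·7³ + 27·0² = 4·343 + 27·0 ≡ 7 (mod 13). Nonzero ⇒ E is nonsingular.
For each x ∈ F_13, compute rhs = x³ + 7·x + 0 mod 13, then count y ∈ F_13 with y² ≡ rhs.
  x = 0: rhs = 0, matching y values: 0 (1 points).
  x = 1: rhs = 8, matching y values: none (0 points).
  x = 2: rhs = 9, matching y values: 3, 10 (2 points).
  x = 3: rhs = 9, matching y values: 3, 10 (2 points).
  x = 4: rhs = 1, matching y values: 1, 12 (2 points).
  x = 5: rhs = 4, matching y values: 2, 11 (2 points).
  x = 6: rhs = 11, matching y values: none (0 points).
  x = 7: rhs = 2, matching y values: none (0 points).
  x = 8: rhs = 9, matching y values: 3, 10 (2 points).
  x = 9: rhs = 12, matching y values: 5, 8 (2 points).
  x = 10: rhs = 4, matching y values: 2, 11 (2 points).
  x = 11: rhs = 4, matching y values: 2, 11 (2 points).
  x = 12: rhs = 5, matching y values: none (0 points).
Total affine count: 17.
Full point count |E(F_13)| = 17 + 1 = 18.
Hasse bound: |18 − (13+1)| = |4| = 4 ≤ 2√13 ≈ 7.2111 ✓.


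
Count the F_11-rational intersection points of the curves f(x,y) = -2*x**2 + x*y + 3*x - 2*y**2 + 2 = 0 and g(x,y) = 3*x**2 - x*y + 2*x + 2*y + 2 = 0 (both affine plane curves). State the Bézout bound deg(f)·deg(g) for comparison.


Common zeros: {(0, 10), (4, 7)}; count = 2; Bézout bound = 4.

deg(f) = 2, deg(g) = 2, so Bézout bound = 4.
Scan x ∈ F_11. For each x, list the y ∈ F_11 with f(x, y) ≡ 0 and those with g(x, y) ≡ 0 (mod 11); the common zeros in that column are the intersection.
  x = 0: f ≡ 0 at y ∈ {1, 10}; g ≡ 0 at y ∈ {10}; common: {10}.
  x = 1: f ≡ 0 at y ∈ {7, 10}; g ≡ 0 at y ∈ {4}; common: ∅.
  x = 2: f ≡ 0 at y ∈ {0, 1}; g ≡ 0 at y ∈ ∅; common: ∅.
  x = 3: f ≡ 0 at y ∈ ∅; g ≡ 0 at y ∈ {2}; common: ∅.
  x = 4: f ≡ 0 at y ∈ {6, 7}; g ≡ 0 at y ∈ {7}; common: {7}.
  x = 5: f ≡ 0 at y ∈ {0, 8}; g ≡ 0 at y ∈ {7}; common: ∅.
  x = 6: f ≡ 0 at y ∈ {6, 8}; g ≡ 0 at y ∈ {3}; common: ∅.
  x = 7: f ≡ 0 at y ∈ ∅; g ≡ 0 at y ∈ {4}; common: ∅.
  x = 8: f ≡ 0 at y ∈ ∅; g ≡ 0 at y ∈ {2}; common: ∅.
  x = 9: f ≡ 0 at y ∈ ∅; g ≡ 0 at y ∈ {3}; common: ∅.
  x = 10: f ≡ 0 at y ∈ ∅; g ≡ 0 at y ∈ {10}; common: ∅.
Collecting: common zeros = {(0, 10), (4, 7)}, so the count is 2.
Comparison with the Bézout bound: 2 ≤ 4 = deg(f)·deg(g), as expected for curves with no common component (the affine F_11-count falls short of the bound because intersections may lie at infinity, over extension fields, or carry multiplicity).


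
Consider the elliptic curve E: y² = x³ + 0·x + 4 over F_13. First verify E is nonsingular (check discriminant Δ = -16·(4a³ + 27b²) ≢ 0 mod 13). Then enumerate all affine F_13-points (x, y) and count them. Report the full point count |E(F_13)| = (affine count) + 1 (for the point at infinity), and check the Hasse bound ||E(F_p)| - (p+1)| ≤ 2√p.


Affine points = {(0, 2), (0, 11), (2, 5), (2, 8), (4, 4), (4, 9), (5, 5), (5, 8), (6, 5), (6, 8), (7, 3), (7, 10), (8, 3), (8, 10), (10, 4), (10, 9), (11, 3), (11, 10), (12, 4), (12, 9)}; affine count = 20; |E(F_13)| = 21.

Discriminant check: Δ ∝ 4a³ + 27b² = 4·0³ + 27·4² = 4·0 + 27·16 ≡ 3 (mod 13). Nonzero ⇒ E is nonsingular.
For each x ∈ F_13, compute rhs = x³ + 0·x + 4 mod 13, then count y ∈ F_13 with y² ≡ rhs.
  x = 0: rhs = 4, matching y values: 2, 11 (2 points).
  x = 1: rhs = 5, matching y values: none (0 points).
  x = 2: rhs = 12, matching y values: 5, 8 (2 points).
  x = 3: rhs = 5, matching y values: none (0 points).
  x = 4: rhs = 3, matching y values: 4, 9 (2 points).
  x = 5: rhs = 12, matching y values: 5, 8 (2 points).
  x = 6: rhs = 12, matching y values: 5, 8 (2 points).
  x = 7: rhs = 9, matching y values: 3, 10 (2 points).
  x = 8: rhs = 9, matching y values: 3, 10 (2 points).
  x = 9: rhs = 5, matching y values: none (0 points).
  x = 10: rhs = 3, matching y values: 4, 9 (2 points).
  x = 11: rhs = 9, matching y values: 3, 10 (2 points).
  x = 12: rhs = 3, matching y values: 4, 9 (2 points).
Total affine count: 20.
Full point count |E(F_13)| = 20 + 1 = 21.
Hasse bound: |21 − (13+1)| = |7| = 7 ≤ 2√13 ≈ 7.2111 ✓.
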